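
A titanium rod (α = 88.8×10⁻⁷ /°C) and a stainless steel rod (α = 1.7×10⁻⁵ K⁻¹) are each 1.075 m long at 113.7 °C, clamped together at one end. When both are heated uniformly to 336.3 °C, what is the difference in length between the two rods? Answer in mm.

ΔT = 222.6 K
titanium: ΔL = 88.8×10⁻⁷ × 1.075 m × 222.6 = 2.1249×10⁻³ m = 2.1249 mm
stainless steel: ΔL = 1.7×10⁻⁵ × 1.075 m × 222.6 = 4.0680×10⁻³ m = 4.0680 mm
difference = 4.0680 − 2.1249 = 1.9431 mm

1.94 mm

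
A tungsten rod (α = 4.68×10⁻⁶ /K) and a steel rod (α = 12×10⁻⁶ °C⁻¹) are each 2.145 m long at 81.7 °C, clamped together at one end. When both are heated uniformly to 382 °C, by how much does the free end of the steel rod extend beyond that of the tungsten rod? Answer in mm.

ΔT = 300.3 K
tungsten: ΔL = 4.68×10⁻⁶ × 2.145 m × 300.3 = 3.0146×10⁻³ m = 3.0146 mm
steel: ΔL = 12×10⁻⁶ × 2.145 m × 300.3 = 7.7297×10⁻³ m = 7.7297 mm
difference = 7.7297 − 3.0146 = 4.7151 mm

4.72 mm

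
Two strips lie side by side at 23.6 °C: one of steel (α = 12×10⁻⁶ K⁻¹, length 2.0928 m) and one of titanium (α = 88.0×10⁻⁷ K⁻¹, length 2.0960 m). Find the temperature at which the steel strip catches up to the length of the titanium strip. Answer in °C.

T = 503.4 °C

L₁(1 + α₁ΔT) = L₂(1 + α₂ΔT) ⇒ ΔT = (L₂ − L₁)/(α₁L₁ − α₂L₂)
L₂ − L₁ = 2.0960 − 2.0928 = 3.20×10⁻³ m
α₁L₁ − α₂L₂ = 12×10⁻⁶×2.0928 − 88.0×10⁻⁷×2.0960 = 6.6688×10⁻⁶ m/K
ΔT = 3.20×10⁻³ / 6.6688×10⁻⁶ = 479.846 K
T = 23.6 + 479.846 = 503.446 °C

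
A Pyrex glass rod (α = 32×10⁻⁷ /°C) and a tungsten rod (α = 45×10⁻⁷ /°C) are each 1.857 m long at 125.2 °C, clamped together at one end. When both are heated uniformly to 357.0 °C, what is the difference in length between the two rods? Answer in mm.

ΔT = 231.8 K
Pyrex glass: ΔL = 32×10⁻⁷ × 1.857 m × 231.8 = 1.3774×10⁻³ m = 1.3774 mm
tungsten: ΔL = 45×10⁻⁷ × 1.857 m × 231.8 = 1.9370×10⁻³ m = 1.9370 mm
difference = 1.9370 − 1.3774 = 0.5596 mm

0.560 mm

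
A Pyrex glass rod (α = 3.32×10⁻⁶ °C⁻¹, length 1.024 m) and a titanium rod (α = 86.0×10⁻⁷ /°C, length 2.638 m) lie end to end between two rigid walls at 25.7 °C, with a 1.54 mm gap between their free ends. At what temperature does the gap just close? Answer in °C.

Gap closes when ΔL₁ + ΔL₂ = 1.54 mm = 1.54×10⁻³ m
(α₁L₁ + α₂L₂)ΔT = g
α₁L₁ + α₂L₂ = 3.32×10⁻⁶×1.024 + 86.0×10⁻⁷×2.638 = 2.608648×10⁻⁵ m/K
ΔT = 1.54×10⁻³ / 2.608648×10⁻⁵ = 59.034 K
T = 25.7 + 59.034 = 84.734 °C

T = 84.7 °C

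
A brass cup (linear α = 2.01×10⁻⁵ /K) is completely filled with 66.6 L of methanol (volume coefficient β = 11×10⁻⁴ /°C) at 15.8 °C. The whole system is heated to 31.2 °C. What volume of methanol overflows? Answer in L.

The cup also expands: β_container ≈ 3α = 6.03×10⁻⁵ /K
Net overflow = V₀(β_liq − 3α_cont)ΔT
β − 3α = 1.10×10⁻³ − 6.03×10⁻⁵ = 1.0397×10⁻³ /K; ΔT = 15.4 K
ΔV = 66.6 × 1.0397×10⁻³ × 15.4 = 1.07 L

1.07 L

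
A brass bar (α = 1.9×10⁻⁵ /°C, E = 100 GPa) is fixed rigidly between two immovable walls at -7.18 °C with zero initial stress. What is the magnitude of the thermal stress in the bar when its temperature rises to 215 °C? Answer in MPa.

σ = 422 MPa

Fully constrained: the free strain ε = αΔT is blocked, so σ = Eε = EαΔT.
|ΔT| = 222.18 K
σ = 100×10⁹ × 1.9×10⁻⁵ × 222.18 = 4.22×10⁸ Pa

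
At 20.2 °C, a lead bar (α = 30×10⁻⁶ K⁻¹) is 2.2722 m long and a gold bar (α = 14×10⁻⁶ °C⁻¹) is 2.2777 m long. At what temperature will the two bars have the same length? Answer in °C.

T = 171.8 °C

Equal length when α₁L₁ΔT − α₂L₂ΔT = L₂ − L₁ = 5.50×10⁻³ m
α₁L₁ = 6.8166×10⁻⁵, α₂L₂ = 3.18878×10⁻⁵ → Δ(αL) = 3.62782×10⁻⁵ m/K
ΔT = 5.50×10⁻³ / 3.62782×10⁻⁵ = 151.606 K, so T = 20.2 + 151.606 = 171.806 °C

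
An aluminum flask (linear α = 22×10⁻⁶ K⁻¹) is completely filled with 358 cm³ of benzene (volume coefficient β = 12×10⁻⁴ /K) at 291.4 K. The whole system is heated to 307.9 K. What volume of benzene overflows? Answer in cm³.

The flask also expands: β_container ≈ 3α = 6.6×10⁻⁵ /K
Net overflow = V₀(β_liq − 3α_cont)ΔT
β − 3α = 1.20×10⁻³ − 6.6×10⁻⁵ = 1.134×10⁻³ /K; ΔT = 16.5 K
ΔV = 358 × 1.134×10⁻³ × 16.5 = 6.70 cm³

6.70 cm³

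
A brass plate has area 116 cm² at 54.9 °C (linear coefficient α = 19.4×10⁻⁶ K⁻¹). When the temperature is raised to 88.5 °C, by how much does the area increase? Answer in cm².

ΔA = 0.151 cm²

Area coefficient ≈ 2α; |ΔT| = 33.6 K
ΔA = 2αA₀ΔT = 2(19.4×10⁻⁶)(116)(33.6) = 0.151 cm²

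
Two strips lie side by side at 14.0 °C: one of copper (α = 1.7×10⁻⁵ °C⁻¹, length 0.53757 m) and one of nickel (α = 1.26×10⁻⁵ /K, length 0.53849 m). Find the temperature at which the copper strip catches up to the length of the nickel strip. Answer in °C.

Equal length when α₁L₁ΔT − α₂L₂ΔT = L₂ − L₁ = 9.20×10⁻⁴ m
α₁L₁ = 9.13869×10⁻⁶, α₂L₂ = 6.784974×10⁻⁶ → Δ(αL) = 2.353716×10⁻⁶ m/K
ΔT = 9.20×10⁻⁴ / 2.353716×10⁻⁶ = 390.871 K, so T = 14.0 + 390.871 = 404.871 °C

T = 404.9 °C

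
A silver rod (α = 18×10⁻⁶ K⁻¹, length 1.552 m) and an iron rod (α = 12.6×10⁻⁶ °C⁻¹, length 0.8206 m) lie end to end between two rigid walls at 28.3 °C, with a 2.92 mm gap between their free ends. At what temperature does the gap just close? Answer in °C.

T = 105 °C

α₁L₁ = 2.7936×10⁻⁵ m/K, α₂L₂ = 1.033956×10⁻⁵ m/K → total 3.827556×10⁻⁵ m/K
ΔT = g/(α₁L₁+α₂L₂) = 2.92×10⁻³ / 3.827556×10⁻⁵ = 76.29 K
T = 28.3 + 76.29 = 104.59 °C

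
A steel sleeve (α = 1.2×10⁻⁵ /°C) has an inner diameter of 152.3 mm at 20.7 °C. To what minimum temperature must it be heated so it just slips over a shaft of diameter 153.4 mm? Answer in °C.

Required Δd = 153.4 − 152.3 = 1.1 mm
Δd = αd₀ΔT ⇒ ΔT = Δd/(αd₀) = 1.1 / (1.2×10⁻⁵ × 152.3) = 601.88 K
T_min = 20.7 + 601.88 = 622.58 °C

T = 623 °C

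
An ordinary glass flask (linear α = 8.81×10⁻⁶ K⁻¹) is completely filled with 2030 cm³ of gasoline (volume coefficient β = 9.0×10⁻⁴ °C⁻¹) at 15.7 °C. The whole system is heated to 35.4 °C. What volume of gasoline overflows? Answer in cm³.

The flask also expands: β_container ≈ 3α = 2.643×10⁻⁵ /K
Net overflow = V₀(β_liq − 3α_cont)ΔT
β − 3α = 9.00×10⁻⁴ − 2.643×10⁻⁵ = 8.7357×10⁻⁴ /K; ΔT = 19.7 K
ΔV = 2030 × 8.7357×10⁻⁴ × 19.7 = 34.9 cm³

34.9 cm³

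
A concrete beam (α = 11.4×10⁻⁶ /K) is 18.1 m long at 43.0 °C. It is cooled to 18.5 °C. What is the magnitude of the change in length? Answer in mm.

ΔL = 5.06 mm

|ΔT| = |18.5 − 43.0| = 24.5 K
ΔL = αL₀ΔT = (11.4×10⁻⁶)(18.1)(24.5) = 5.06×10⁻³ m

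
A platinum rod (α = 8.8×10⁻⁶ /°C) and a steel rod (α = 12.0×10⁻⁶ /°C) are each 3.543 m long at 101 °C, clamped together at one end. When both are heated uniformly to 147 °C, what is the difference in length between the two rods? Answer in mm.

ΔT = 46 K
platinum: ΔL = 8.8×10⁻⁶ × 3.543 m × 46 = 1.4342×10⁻³ m = 1.4342 mm
steel: ΔL = 12.0×10⁻⁶ × 3.543 m × 46 = 1.9557×10⁻³ m = 1.9557 mm
difference = 1.9557 − 1.4342 = 0.5215 mm

0.522 mm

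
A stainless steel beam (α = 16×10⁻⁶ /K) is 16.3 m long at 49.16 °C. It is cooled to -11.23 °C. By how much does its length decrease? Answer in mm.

ΔL = 15.7 mm

|ΔT| = |-11.23 − 49.16| = 60.39 K
ΔL = αL₀ΔT = (16×10⁻⁶)(16.3)(60.39) = 1.57×10⁻² m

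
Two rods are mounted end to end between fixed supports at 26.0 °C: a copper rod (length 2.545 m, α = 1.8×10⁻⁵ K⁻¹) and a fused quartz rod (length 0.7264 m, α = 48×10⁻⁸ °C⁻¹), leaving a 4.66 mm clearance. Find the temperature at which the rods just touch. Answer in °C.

T = 127 °C

Gap closes when ΔL₁ + ΔL₂ = 4.66 mm = 4.66×10⁻³ m
(α₁L₁ + α₂L₂)ΔT = g
α₁L₁ + α₂L₂ = 1.8×10⁻⁵×2.545 + 48×10⁻⁸×0.7264 = 4.6158672×10⁻⁵ m/K
ΔT = 4.66×10⁻³ / 4.6158672×10⁻⁵ = 100.96 K
T = 26.0 + 100.96 = 126.96 °C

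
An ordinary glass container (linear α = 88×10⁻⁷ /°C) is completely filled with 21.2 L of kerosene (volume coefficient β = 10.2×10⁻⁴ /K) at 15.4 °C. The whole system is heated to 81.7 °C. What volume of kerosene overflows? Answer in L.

The container also expands: β_container ≈ 3α = 2.64×10⁻⁵ /K
Net overflow = V₀(β_liq − 3α_cont)ΔT
β − 3α = 1.02×10⁻³ − 2.64×10⁻⁵ = 9.936×10⁻⁴ /K; ΔT = 66.3 K
ΔV = 21.2 × 9.936×10⁻⁴ × 66.3 = 1.40 L

1.40 L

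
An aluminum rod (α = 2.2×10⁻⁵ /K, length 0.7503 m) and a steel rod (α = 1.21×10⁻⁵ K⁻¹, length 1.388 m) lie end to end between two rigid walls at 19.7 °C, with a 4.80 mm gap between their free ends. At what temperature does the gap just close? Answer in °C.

T = 164 °C

Gap closes when ΔL₁ + ΔL₂ = 4.80 mm = 4.80×10⁻³ m
(α₁L₁ + α₂L₂)ΔT = g
α₁L₁ + α₂L₂ = 2.2×10⁻⁵×0.7503 + 1.21×10⁻⁵×1.388 = 3.33014×10⁻⁵ m/K
ΔT = 4.80×10⁻³ / 3.33014×10⁻⁵ = 144.14 K
T = 19.7 + 144.14 = 163.84 °C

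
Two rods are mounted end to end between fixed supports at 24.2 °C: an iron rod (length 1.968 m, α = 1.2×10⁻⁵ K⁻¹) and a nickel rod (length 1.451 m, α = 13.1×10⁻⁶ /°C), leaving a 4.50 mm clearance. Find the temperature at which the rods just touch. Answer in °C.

T = 130 °C

α₁L₁ = 2.3616×10⁻⁵ m/K, α₂L₂ = 1.90081×10⁻⁵ m/K → total 4.26241×10⁻⁵ m/K
ΔT = g/(α₁L₁+α₂L₂) = 4.50×10⁻³ / 4.26241×10⁻⁵ = 105.57 K
T = 24.2 + 105.57 = 129.77 °C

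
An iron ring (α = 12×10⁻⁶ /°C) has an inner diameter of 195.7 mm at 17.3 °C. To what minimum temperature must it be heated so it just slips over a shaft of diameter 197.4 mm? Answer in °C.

T = 741 °C

Required Δd = 197.4 − 195.7 = 1.7 mm
Δd = αd₀ΔT ⇒ ΔT = Δd/(αd₀) = 1.7 / (12×10⁻⁶ × 195.7) = 723.90 K
T_min = 17.3 + 723.90 = 741.20 °C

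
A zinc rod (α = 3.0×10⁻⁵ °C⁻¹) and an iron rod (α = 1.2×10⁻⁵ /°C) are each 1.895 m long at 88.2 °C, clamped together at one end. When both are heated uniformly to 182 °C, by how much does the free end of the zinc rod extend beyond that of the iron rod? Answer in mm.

ΔT = 93.8 K
zinc: ΔL = 3.0×10⁻⁵ × 1.895 m × 93.8 = 5.3325×10⁻³ m = 5.3325 mm
iron: ΔL = 1.2×10⁻⁵ × 1.895 m × 93.8 = 2.1330×10⁻³ m = 2.1330 mm
difference = 5.3325 − 2.1330 = 3.1995 mm

3.20 mm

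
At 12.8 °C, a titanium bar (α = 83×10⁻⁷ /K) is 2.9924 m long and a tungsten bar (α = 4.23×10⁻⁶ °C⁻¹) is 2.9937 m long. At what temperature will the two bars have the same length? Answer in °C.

T = 119.6 °C

L₁(1 + α₁ΔT) = L₂(1 + α₂ΔT) ⇒ ΔT = (L₂ − L₁)/(α₁L₁ − α₂L₂)
L₂ − L₁ = 2.9937 − 2.9924 = 1.30×10⁻³ m
α₁L₁ − α₂L₂ = 83×10⁻⁷×2.9924 − 4.23×10⁻⁶×2.9937 = 1.2173569×10⁻⁵ m/K
ΔT = 1.30×10⁻³ / 1.2173569×10⁻⁵ = 106.789 K
T = 12.8 + 106.789 = 119.589 °C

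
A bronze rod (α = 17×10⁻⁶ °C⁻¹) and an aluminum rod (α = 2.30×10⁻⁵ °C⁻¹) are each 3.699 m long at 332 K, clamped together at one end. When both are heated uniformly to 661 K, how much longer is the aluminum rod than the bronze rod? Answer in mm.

7.30 mm

ΔT = 329 K
bronze: ΔL = 17×10⁻⁶ × 3.699 m × 329 = 2.0689×10⁻² m = 20.689 mm
aluminum: ΔL = 2.30×10⁻⁵ × 3.699 m × 329 = 2.7990×10⁻² m = 27.990 mm
difference = 27.990 − 20.689 = 7.301 mm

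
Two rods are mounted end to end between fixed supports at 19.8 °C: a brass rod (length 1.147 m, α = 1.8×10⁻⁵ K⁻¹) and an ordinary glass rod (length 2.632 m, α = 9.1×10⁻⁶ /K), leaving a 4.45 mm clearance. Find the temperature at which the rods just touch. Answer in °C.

T = 120 °C

α₁L₁ = 2.0646×10⁻⁵ m/K, α₂L₂ = 2.39512×10⁻⁵ m/K → total 4.45972×10⁻⁵ m/K
ΔT = g/(α₁L₁+α₂L₂) = 4.45×10⁻³ / 4.45972×10⁻⁵ = 99.78 K
T = 19.8 + 99.78 = 119.58 °C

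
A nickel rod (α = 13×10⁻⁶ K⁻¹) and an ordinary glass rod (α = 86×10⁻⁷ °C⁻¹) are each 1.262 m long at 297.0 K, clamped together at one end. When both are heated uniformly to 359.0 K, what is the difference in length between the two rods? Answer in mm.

0.344 mm

ΔT = 62.0 K
nickel: ΔL = 13×10⁻⁶ × 1.262 m × 62.0 = 1.0172×10⁻³ m = 1.0172 mm
ordinary glass: ΔL = 86×10⁻⁷ × 1.262 m × 62.0 = 6.7290×10⁻⁴ m = 0.67290 mm
difference = 1.0172 − 0.67290 = 0.3443 mm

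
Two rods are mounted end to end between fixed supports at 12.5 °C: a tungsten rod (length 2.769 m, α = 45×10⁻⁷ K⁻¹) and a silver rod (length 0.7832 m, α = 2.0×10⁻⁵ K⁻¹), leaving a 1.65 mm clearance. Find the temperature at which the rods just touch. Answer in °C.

Gap closes when ΔL₁ + ΔL₂ = 1.65 mm = 1.65×10⁻³ m
(α₁L₁ + α₂L₂)ΔT = g
α₁L₁ + α₂L₂ = 45×10⁻⁷×2.769 + 2.0×10⁻⁵×0.7832 = 2.81245×10⁻⁵ m/K
ΔT = 1.65×10⁻³ / 2.81245×10⁻⁵ = 58.668 K
T = 12.5 + 58.668 = 71.168 °C

T = 71.2 °C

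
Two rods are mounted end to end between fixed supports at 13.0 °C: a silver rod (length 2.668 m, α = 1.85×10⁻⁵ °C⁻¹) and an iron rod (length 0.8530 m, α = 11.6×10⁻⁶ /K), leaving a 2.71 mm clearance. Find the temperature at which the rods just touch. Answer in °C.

T = 58.7 °C

α₁L₁ = 4.9358×10⁻⁵ m/K, α₂L₂ = 9.8948×10⁻⁶ m/K → total 5.92528×10⁻⁵ m/K
ΔT = g/(α₁L₁+α₂L₂) = 2.71×10⁻³ / 5.92528×10⁻⁵ = 45.736 K
T = 13.0 + 45.736 = 58.736 °C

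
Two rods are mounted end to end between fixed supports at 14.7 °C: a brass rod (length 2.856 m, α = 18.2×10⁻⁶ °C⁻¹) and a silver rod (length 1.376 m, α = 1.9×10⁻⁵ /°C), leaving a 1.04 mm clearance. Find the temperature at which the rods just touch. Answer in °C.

T = 28.0 °C

Gap closes when ΔL₁ + ΔL₂ = 1.04 mm = 1.04×10⁻³ m
(α₁L₁ + α₂L₂)ΔT = g
α₁L₁ + α₂L₂ = 18.2×10⁻⁶×2.856 + 1.9×10⁻⁵×1.376 = 7.81232×10⁻⁵ m/K
ΔT = 1.04×10⁻³ / 7.81232×10⁻⁵ = 13.312 K
T = 14.7 + 13.312 = 28.012 °C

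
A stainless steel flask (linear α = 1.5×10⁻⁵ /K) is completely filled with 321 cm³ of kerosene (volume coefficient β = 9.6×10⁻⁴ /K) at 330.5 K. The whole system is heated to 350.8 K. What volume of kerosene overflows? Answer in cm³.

The flask also expands: β_container ≈ 3α = 4.5×10⁻⁵ /K
Net overflow = V₀(β_liq − 3α_cont)ΔT
β − 3α = 9.60×10⁻⁴ − 4.5×10⁻⁵ = 9.15×10⁻⁴ /K; ΔT = 20.3 K
ΔV = 321 × 9.15×10⁻⁴ × 20.3 = 5.96 cm³

5.96 cm³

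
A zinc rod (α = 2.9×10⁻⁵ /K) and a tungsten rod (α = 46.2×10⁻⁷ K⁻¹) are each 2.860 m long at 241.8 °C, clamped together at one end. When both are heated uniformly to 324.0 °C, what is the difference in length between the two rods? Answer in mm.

5.73 mm

ΔT = 82.2 K
zinc: ΔL = 2.9×10⁻⁵ × 2.860 m × 82.2 = 6.8177×10⁻³ m = 6.8177 mm
tungsten: ΔL = 46.2×10⁻⁷ × 2.860 m × 82.2 = 1.0861×10⁻³ m = 1.0861 mm
difference = 6.8177 − 1.0861 = 5.7316 mm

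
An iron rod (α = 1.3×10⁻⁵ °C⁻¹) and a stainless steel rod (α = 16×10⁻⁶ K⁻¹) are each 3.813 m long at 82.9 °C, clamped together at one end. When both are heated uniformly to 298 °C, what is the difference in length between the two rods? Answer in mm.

ΔT = 215.1 K
iron: ΔL = 1.3×10⁻⁵ × 3.813 m × 215.1 = 1.0662×10⁻² m = 10.662 mm
stainless steel: ΔL = 16×10⁻⁶ × 3.813 m × 215.1 = 1.3123×10⁻² m = 13.123 mm
difference = 13.123 − 10.662 = 2.461 mm

2.46 mm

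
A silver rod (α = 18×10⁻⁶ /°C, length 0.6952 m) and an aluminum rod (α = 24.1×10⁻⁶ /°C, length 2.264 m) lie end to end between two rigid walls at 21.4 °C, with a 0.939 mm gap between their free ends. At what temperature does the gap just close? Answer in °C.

T = 35.4 °C

Gap closes when ΔL₁ + ΔL₂ = 0.939 mm = 9.39×10⁻⁴ m
(α₁L₁ + α₂L₂)ΔT = g
α₁L₁ + α₂L₂ = 18×10⁻⁶×0.6952 + 24.1×10⁻⁶×2.264 = 6.7076×10⁻⁵ m/K
ΔT = 9.39×10⁻⁴ / 6.7076×10⁻⁵ = 13.999 K
T = 21.4 + 13.999 = 35.399 °C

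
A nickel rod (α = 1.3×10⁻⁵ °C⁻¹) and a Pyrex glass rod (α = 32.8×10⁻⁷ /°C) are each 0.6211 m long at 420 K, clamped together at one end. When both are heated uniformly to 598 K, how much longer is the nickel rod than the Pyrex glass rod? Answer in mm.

ΔT = 178 K
nickel: ΔL = 1.3×10⁻⁵ × 0.6211 m × 178 = 1.4372×10⁻³ m = 1.4372 mm
Pyrex glass: ΔL = 32.8×10⁻⁷ × 0.6211 m × 178 = 3.6262×10⁻⁴ m = 0.36262 mm
difference = 1.4372 − 0.36262 = 1.07458 mm

1.07 mm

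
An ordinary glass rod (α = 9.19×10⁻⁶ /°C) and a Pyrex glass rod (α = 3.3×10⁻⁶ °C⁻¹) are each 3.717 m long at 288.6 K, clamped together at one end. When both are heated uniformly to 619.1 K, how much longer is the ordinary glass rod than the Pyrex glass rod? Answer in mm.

ΔT = 330.5 K
ordinary glass: ΔL = 9.19×10⁻⁶ × 3.717 m × 330.5 = 1.1290×10⁻² m = 11.290 mm
Pyrex glass: ΔL = 3.3×10⁻⁶ × 3.717 m × 330.5 = 4.0539×10⁻³ m = 4.0539 mm
difference = 11.290 − 4.0539 = 7.2361 mm

7.24 mm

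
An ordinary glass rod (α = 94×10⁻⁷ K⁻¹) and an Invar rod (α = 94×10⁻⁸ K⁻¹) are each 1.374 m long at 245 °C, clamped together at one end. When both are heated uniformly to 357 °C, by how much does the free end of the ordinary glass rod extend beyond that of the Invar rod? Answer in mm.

1.30 mm

ΔT = 112 K
ordinary glass: ΔL = 94×10⁻⁷ × 1.374 m × 112 = 1.4465×10⁻³ m = 1.4465 mm
Invar: ΔL = 94×10⁻⁸ × 1.374 m × 112 = 1.4465×10⁻⁴ m = 0.14465 mm
difference = 1.4465 − 0.14465 = 1.30185 mm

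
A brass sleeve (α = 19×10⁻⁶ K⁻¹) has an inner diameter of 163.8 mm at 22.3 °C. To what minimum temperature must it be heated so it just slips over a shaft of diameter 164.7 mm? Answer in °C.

Required Δd = 164.7 − 163.8 = 0.9 mm
Δd = αd₀ΔT ⇒ ΔT = Δd/(αd₀) = 0.9 / (19×10⁻⁶ × 163.8) = 289.18 K
T_min = 22.3 + 289.18 = 311.48 °C

T = 311 °C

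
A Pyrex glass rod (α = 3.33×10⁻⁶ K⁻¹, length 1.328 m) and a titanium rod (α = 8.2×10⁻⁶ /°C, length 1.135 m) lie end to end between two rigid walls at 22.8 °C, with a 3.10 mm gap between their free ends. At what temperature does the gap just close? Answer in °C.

T = 249 °C

Gap closes when ΔL₁ + ΔL₂ = 3.10 mm = 3.10×10⁻³ m
(α₁L₁ + α₂L₂)ΔT = g
α₁L₁ + α₂L₂ = 3.33×10⁻⁶×1.328 + 8.2×10⁻⁶×1.135 = 1.372924×10⁻⁵ m/K
ΔT = 3.10×10⁻³ / 1.372924×10⁻⁵ = 225.80 K
T = 22.8 + 225.80 = 248.60 °C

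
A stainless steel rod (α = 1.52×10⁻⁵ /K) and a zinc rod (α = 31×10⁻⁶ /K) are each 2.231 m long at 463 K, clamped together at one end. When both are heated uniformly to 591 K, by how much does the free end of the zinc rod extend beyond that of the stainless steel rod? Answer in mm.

ΔT = 128 K
stainless steel: ΔL = 1.52×10⁻⁵ × 2.231 m × 128 = 4.3406×10⁻³ m = 4.3406 mm
zinc: ΔL = 31×10⁻⁶ × 2.231 m × 128 = 8.8526×10⁻³ m = 8.8526 mm
difference = 8.8526 − 4.3406 = 4.5120 mm

4.51 mm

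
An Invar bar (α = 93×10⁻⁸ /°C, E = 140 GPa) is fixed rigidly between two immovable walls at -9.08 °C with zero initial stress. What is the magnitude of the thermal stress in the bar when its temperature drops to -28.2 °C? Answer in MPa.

Fully constrained: the free strain ε = αΔT is blocked, so σ = Eε = EαΔT.
|ΔT| = 19.12 K
σ = 140×10⁹ × 93×10⁻⁸ × 19.12 = 2.49×10⁶ Pa

σ = 2.49 MPa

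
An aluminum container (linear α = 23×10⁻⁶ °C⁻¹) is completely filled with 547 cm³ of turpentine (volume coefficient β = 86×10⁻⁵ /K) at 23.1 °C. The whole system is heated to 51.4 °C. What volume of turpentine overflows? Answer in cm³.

The container also expands: β_container ≈ 3α = 6.9×10⁻⁵ /K
Net overflow = V₀(β_liq − 3α_cont)ΔT
β − 3α = 8.60×10⁻⁴ − 6.9×10⁻⁵ = 7.91×10⁻⁴ /K; ΔT = 28.3 K
ΔV = 547 × 7.91×10⁻⁴ × 28.3 = 12.2 cm³

12.2 cm³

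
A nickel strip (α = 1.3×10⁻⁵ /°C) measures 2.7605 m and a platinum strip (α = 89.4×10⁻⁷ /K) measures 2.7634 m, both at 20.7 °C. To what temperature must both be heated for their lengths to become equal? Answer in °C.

T = 280.1 °C

Equal length when α₁L₁ΔT − α₂L₂ΔT = L₂ − L₁ = 2.90×10⁻³ m
α₁L₁ = 3.58865×10⁻⁵, α₂L₂ = 2.4704796×10⁻⁵ → Δ(αL) = 1.1181704×10⁻⁵ m/K
ΔT = 2.90×10⁻³ / 1.1181704×10⁻⁵ = 259.352 K, so T = 20.7 + 259.352 = 280.052 °C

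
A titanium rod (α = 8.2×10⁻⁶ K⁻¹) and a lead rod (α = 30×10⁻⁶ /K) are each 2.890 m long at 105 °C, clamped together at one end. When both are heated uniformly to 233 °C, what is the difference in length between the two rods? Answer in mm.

8.06 mm

ΔT = 128 K
titanium: ΔL = 8.2×10⁻⁶ × 2.890 m × 128 = 3.0333×10⁻³ m = 3.0333 mm
lead: ΔL = 30×10⁻⁶ × 2.890 m × 128 = 1.1098×10⁻² m = 11.098 mm
difference = 11.098 − 3.0333 = 8.0647 mm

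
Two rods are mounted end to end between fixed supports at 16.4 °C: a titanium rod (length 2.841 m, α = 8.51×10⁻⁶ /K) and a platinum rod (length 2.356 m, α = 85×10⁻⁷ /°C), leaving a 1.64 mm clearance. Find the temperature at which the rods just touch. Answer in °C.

T = 53.5 °C

Gap closes when ΔL₁ + ΔL₂ = 1.64 mm = 1.64×10⁻³ m
(α₁L₁ + α₂L₂)ΔT = g
α₁L₁ + α₂L₂ = 8.51×10⁻⁶×2.841 + 85×10⁻⁷×2.356 = 4.420291×10⁻⁵ m/K
ΔT = 1.64×10⁻³ / 4.420291×10⁻⁵ = 37.102 K
T = 16.4 + 37.102 = 53.502 °C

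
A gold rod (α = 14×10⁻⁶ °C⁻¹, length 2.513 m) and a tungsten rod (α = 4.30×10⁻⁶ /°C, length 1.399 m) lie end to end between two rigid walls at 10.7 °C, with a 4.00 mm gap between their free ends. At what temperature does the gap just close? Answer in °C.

Gap closes when ΔL₁ + ΔL₂ = 4.00 mm = 4.00×10⁻³ m
(α₁L₁ + α₂L₂)ΔT = g
α₁L₁ + α₂L₂ = 14×10⁻⁶×2.513 + 4.30×10⁻⁶×1.399 = 4.11977×10⁻⁵ m/K
ΔT = 4.00×10⁻³ / 4.11977×10⁻⁵ = 97.09 K
T = 10.7 + 97.09 = 107.79 °C

T = 108 °C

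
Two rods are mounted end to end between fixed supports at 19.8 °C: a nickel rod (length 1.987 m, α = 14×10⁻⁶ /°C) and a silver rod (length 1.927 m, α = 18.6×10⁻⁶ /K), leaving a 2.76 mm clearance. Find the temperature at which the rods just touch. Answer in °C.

T = 63.2 °C

α₁L₁ = 2.7818×10⁻⁵ m/K, α₂L₂ = 3.58422×10⁻⁵ m/K → total 6.36602×10⁻⁵ m/K
ΔT = g/(α₁L₁+α₂L₂) = 2.76×10⁻³ / 6.36602×10⁻⁵ = 43.355 K
T = 19.8 + 43.355 = 63.155 °C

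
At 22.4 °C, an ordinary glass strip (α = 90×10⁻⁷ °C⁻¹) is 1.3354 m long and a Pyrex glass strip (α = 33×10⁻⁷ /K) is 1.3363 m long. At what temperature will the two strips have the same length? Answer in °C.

T = 140.7 °C

Equal length when α₁L₁ΔT − α₂L₂ΔT = L₂ − L₁ = 9.00×10⁻⁴ m
α₁L₁ = 1.20186×10⁻⁵, α₂L₂ = 4.40979×10⁻⁶ → Δ(αL) = 7.60881×10⁻⁶ m/K
ΔT = 9.00×10⁻⁴ / 7.60881×10⁻⁶ = 118.284 K, so T = 22.4 + 118.284 = 140.684 °C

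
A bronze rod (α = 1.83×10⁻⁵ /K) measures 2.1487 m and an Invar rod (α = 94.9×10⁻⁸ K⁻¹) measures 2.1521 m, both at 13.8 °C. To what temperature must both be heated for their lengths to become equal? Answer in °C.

T = 105.0 °C

Equal length when α₁L₁ΔT − α₂L₂ΔT = L₂ − L₁ = 3.40×10⁻³ m
α₁L₁ = 3.932121×10⁻⁵, α₂L₂ = 2.0423429×10⁻⁶ → Δ(αL) = 3.72788671×10⁻⁵ m/K
ΔT = 3.40×10⁻³ / 3.72788671×10⁻⁵ = 91.204 K, so T = 13.8 + 91.204 = 105.004 °C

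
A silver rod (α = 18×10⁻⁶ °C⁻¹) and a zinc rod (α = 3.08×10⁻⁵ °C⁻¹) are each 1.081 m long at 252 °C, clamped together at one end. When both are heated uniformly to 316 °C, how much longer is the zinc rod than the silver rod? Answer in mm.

ΔT = 64 K
silver: ΔL = 18×10⁻⁶ × 1.081 m × 64 = 1.2453×10⁻³ m = 1.2453 mm
zinc: ΔL = 3.08×10⁻⁵ × 1.081 m × 64 = 2.1309×10⁻³ m = 2.1309 mm
difference = 2.1309 − 1.2453 = 0.8856 mm

0.886 mm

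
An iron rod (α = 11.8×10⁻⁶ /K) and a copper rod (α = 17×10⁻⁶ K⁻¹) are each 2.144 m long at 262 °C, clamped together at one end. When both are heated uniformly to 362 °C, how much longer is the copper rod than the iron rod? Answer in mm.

ΔT = 100 K
iron: ΔL = 11.8×10⁻⁶ × 2.144 m × 100 = 2.5299×10⁻³ m = 2.5299 mm
copper: ΔL = 17×10⁻⁶ × 2.144 m × 100 = 3.6448×10⁻³ m = 3.6448 mm
difference = 3.6448 − 2.5299 = 1.1149 mm

1.11 mm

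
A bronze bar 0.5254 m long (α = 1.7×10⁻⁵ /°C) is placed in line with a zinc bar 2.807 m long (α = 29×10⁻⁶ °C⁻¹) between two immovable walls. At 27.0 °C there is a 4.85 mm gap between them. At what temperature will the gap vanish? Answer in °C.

Gap closes when ΔL₁ + ΔL₂ = 4.85 mm = 4.85×10⁻³ m
(α₁L₁ + α₂L₂)ΔT = g
α₁L₁ + α₂L₂ = 1.7×10⁻⁵×0.5254 + 29×10⁻⁶×2.807 = 9.03348×10⁻⁵ m/K
ΔT = 4.85×10⁻³ / 9.03348×10⁻⁵ = 53.689 K
T = 27.0 + 53.689 = 80.689 °C

T = 80.7 °C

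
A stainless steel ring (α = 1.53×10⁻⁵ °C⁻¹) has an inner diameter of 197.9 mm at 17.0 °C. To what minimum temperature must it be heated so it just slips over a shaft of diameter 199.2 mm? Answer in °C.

T = 446 °C

Required Δd = 199.2 − 197.9 = 1.3 mm
Δd = αd₀ΔT ⇒ ΔT = Δd/(αd₀) = 1.3 / (1.53×10⁻⁵ × 197.9) = 429.34 K
T_min = 17.0 + 429.34 = 446.34 °C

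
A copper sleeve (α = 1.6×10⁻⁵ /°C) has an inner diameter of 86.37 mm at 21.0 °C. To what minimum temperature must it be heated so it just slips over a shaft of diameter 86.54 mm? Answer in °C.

T = 144 °C

Required Δd = 86.54 − 86.37 = 0.17 mm
Δd = αd₀ΔT ⇒ ΔT = Δd/(αd₀) = 0.17 / (1.6×10⁻⁵ × 86.37) = 123.02 K
T_min = 21.0 + 123.02 = 144.02 °C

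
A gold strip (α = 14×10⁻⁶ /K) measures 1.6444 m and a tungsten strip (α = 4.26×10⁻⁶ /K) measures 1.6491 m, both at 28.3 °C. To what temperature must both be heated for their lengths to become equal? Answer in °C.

L₁(1 + α₁ΔT) = L₂(1 + α₂ΔT) ⇒ ΔT = (L₂ − L₁)/(α₁L₁ − α₂L₂)
L₂ − L₁ = 1.6491 − 1.6444 = 4.70×10⁻³ m
α₁L₁ − α₂L₂ = 14×10⁻⁶×1.6444 − 4.26×10⁻⁶×1.6491 = 1.5996434×10⁻⁵ m/K
ΔT = 4.70×10⁻³ / 1.5996434×10⁻⁵ = 293.815 K
T = 28.3 + 293.815 = 322.115 °C

T = 322.1 °C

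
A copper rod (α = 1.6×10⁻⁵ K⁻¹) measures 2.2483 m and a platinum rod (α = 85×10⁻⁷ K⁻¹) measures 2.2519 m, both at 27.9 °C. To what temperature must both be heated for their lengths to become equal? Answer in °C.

Equal length when α₁L₁ΔT − α₂L₂ΔT = L₂ − L₁ = 3.60×10⁻³ m
α₁L₁ = 3.59728×10⁻⁵, α₂L₂ = 1.914115×10⁻⁵ → Δ(αL) = 1.683165×10⁻⁵ m/K
ΔT = 3.60×10⁻³ / 1.683165×10⁻⁵ = 213.883 K, so T = 27.9 + 213.883 = 241.783 °C

T = 241.8 °C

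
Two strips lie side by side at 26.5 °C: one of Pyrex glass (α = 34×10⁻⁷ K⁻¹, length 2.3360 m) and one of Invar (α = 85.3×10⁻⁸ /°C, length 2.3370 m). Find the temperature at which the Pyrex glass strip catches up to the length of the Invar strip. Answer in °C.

L₁(1 + α₁ΔT) = L₂(1 + α₂ΔT) ⇒ ΔT = (L₂ − L₁)/(α₁L₁ − α₂L₂)
L₂ − L₁ = 2.3370 − 2.3360 = 1.00×10⁻³ m
α₁L₁ − α₂L₂ = 34×10⁻⁷×2.3360 − 85.3×10⁻⁸×2.3370 = 5.948939×10⁻⁶ m/K
ΔT = 1.00×10⁻³ / 5.948939×10⁻⁶ = 168.097 K
T = 26.5 + 168.097 = 194.597 °C

T = 194.6 °C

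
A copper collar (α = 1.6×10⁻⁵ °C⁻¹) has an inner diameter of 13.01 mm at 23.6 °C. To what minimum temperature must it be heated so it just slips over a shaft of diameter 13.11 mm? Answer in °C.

T = 504 °C

Required Δd = 13.11 − 13.01 = 0.10 mm
Δd = αd₀ΔT ⇒ ΔT = Δd/(αd₀) = 0.10 / (1.6×10⁻⁵ × 13.01) = 480.40 K
T_min = 23.6 + 480.40 = 504.00 °C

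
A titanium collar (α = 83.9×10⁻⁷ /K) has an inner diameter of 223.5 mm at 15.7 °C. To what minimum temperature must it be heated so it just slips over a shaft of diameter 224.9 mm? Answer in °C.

Required Δd = 224.9 − 223.5 = 1.4 mm
Δd = αd₀ΔT ⇒ ΔT = Δd/(αd₀) = 1.4 / (83.9×10⁻⁷ × 223.5) = 746.60 K
T_min = 15.7 + 746.60 = 762.30 °C

T = 762 °C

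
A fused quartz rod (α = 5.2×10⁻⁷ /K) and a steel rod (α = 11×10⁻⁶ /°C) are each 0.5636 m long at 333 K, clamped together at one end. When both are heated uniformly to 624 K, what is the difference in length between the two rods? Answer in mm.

1.72 mm

ΔT = 291 K
fused quartz: ΔL = 5.2×10⁻⁷ × 0.5636 m × 291 = 8.5284×10⁻⁵ m = 0.085284 mm
steel: ΔL = 11×10⁻⁶ × 0.5636 m × 291 = 1.8041×10⁻³ m = 1.8041 mm
difference = 1.8041 − 0.085284 = 1.718816 mm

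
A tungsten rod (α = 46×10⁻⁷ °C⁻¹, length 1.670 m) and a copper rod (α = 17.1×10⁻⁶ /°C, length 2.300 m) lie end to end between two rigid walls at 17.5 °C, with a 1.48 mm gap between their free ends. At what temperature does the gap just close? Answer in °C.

α₁L₁ = 7.682×10⁻⁶ m/K, α₂L₂ = 3.933×10⁻⁵ m/K → total 4.7012×10⁻⁵ m/K
ΔT = g/(α₁L₁+α₂L₂) = 1.48×10⁻³ / 4.7012×10⁻⁵ = 31.481 K
T = 17.5 + 31.481 = 48.981 °C

T = 49.0 °C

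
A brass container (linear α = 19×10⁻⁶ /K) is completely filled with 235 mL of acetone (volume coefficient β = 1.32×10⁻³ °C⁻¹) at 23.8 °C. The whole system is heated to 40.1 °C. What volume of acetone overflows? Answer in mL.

The container also expands: β_container ≈ 3α = 5.7×10⁻⁵ /K
Net overflow = V₀(β_liq − 3α_cont)ΔT
β − 3α = 1.32×10⁻³ − 5.7×10⁻⁵ = 1.263×10⁻³ /K; ΔT = 16.3 K
ΔV = 235 × 1.263×10⁻³ × 16.3 = 4.84 mL

4.84 mL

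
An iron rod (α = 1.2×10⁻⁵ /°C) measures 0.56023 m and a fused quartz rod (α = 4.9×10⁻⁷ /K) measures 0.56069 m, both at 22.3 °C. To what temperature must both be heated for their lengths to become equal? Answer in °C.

T = 93.64 °C

L₁(1 + α₁ΔT) = L₂(1 + α₂ΔT) ⇒ ΔT = (L₂ − L₁)/(α₁L₁ − α₂L₂)
L₂ − L₁ = 0.56069 − 0.56023 = 4.60×10⁻⁴ m
α₁L₁ − α₂L₂ = 1.2×10⁻⁵×0.56023 − 4.9×10⁻⁷×0.56069 = 6.4480219×10⁻⁶ m/K
ΔT = 4.60×10⁻⁴ / 6.4480219×10⁻⁶ = 71.3397 K
T = 22.3 + 71.3397 = 93.6397 °C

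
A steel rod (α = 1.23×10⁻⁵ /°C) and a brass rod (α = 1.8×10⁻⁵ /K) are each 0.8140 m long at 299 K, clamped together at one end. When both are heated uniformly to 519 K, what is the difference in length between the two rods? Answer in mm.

1.02 mm

ΔT = 220 K
steel: ΔL = 1.23×10⁻⁵ × 0.8140 m × 220 = 2.2027×10⁻³ m = 2.2027 mm
brass: ΔL = 1.8×10⁻⁵ × 0.8140 m × 220 = 3.2234×10⁻³ m = 3.2234 mm
difference = 3.2234 − 2.2027 = 1.0207 mm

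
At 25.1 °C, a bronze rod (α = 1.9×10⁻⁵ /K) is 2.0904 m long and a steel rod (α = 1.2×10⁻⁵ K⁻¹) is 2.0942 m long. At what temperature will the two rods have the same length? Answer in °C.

Equal length when α₁L₁ΔT − α₂L₂ΔT = L₂ − L₁ = 3.80×10⁻³ m
α₁L₁ = 3.97176×10⁻⁵, α₂L₂ = 2.51304×10⁻⁵ → Δ(αL) = 1.45872×10⁻⁵ m/K
ΔT = 3.80×10⁻³ / 1.45872×10⁻⁵ = 260.502 K, so T = 25.1 + 260.502 = 285.602 °C

T = 285.6 °C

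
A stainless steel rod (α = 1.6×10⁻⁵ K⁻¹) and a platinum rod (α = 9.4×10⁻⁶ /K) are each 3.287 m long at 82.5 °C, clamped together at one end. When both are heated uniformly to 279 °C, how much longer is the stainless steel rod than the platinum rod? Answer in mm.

ΔT = 196.5 K
stainless steel: ΔL = 1.6×10⁻⁵ × 3.287 m × 196.5 = 1.0334×10⁻² m = 10.334 mm
platinum: ΔL = 9.4×10⁻⁶ × 3.287 m × 196.5 = 6.0714×10⁻³ m = 6.0714 mm
difference = 10.334 − 6.0714 = 4.2626 mm

4.26 mm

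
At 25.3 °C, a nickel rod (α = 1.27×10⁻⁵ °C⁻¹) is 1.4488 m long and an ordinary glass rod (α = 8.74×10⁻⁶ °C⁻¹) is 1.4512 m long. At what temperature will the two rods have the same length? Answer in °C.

T = 445.2 °C

L₁(1 + α₁ΔT) = L₂(1 + α₂ΔT) ⇒ ΔT = (L₂ − L₁)/(α₁L₁ − α₂L₂)
L₂ − L₁ = 1.4512 − 1.4488 = 2.40×10⁻³ m
α₁L₁ − α₂L₂ = 1.27×10⁻⁵×1.4488 − 8.74×10⁻⁶×1.4512 = 5.716272×10⁻⁶ m/K
ΔT = 2.40×10⁻³ / 5.716272×10⁻⁶ = 419.854 K
T = 25.3 + 419.854 = 445.154 °C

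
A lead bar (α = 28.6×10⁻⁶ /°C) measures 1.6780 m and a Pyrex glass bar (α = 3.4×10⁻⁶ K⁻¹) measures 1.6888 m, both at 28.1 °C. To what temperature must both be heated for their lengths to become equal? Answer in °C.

L₁(1 + α₁ΔT) = L₂(1 + α₂ΔT) ⇒ ΔT = (L₂ − L₁)/(α₁L₁ − α₂L₂)
L₂ − L₁ = 1.6888 − 1.6780 = 1.08×10⁻² m
α₁L₁ − α₂L₂ = 28.6×10⁻⁶×1.6780 − 3.4×10⁻⁶×1.6888 = 4.224888×10⁻⁵ m/K
ΔT = 1.08×10⁻² / 4.224888×10⁻⁵ = 255.628 K
T = 28.1 + 255.628 = 283.728 °C

T = 283.7 °C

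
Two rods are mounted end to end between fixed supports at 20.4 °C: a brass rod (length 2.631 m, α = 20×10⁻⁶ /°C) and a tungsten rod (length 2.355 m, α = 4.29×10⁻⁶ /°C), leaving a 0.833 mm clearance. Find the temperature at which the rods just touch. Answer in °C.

α₁L₁ = 5.262×10⁻⁵ m/K, α₂L₂ = 1.010295×10⁻⁵ m/K → total 6.272295×10⁻⁵ m/K
ΔT = g/(α₁L₁+α₂L₂) = 8.33×10⁻⁴ / 6.272295×10⁻⁵ = 13.281 K
T = 20.4 + 13.281 = 33.681 °C

T = 33.7 °C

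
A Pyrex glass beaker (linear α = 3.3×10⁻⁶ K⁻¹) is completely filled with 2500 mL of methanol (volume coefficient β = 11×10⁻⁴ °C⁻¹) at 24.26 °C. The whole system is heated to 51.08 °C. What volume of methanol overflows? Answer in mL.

73.1 mL

The beaker also expands: β_container ≈ 3α = 9.9×10⁻⁶ /K
Net overflow = V₀(β_liq − 3α_cont)ΔT
β − 3α = 1.10×10⁻³ − 9.9×10⁻⁶ = 1.0901×10⁻³ /K; ΔT = 26.82 K
ΔV = 2500 × 1.0901×10⁻³ × 26.82 = 73.1 mL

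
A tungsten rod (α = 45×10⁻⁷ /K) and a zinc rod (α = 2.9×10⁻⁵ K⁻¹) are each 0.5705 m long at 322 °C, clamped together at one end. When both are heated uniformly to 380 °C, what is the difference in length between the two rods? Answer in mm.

0.811 mm

ΔT = 58 K
tungsten: ΔL = 45×10⁻⁷ × 0.5705 m × 58 = 1.4890×10⁻⁴ m = 0.14890 mm
zinc: ΔL = 2.9×10⁻⁵ × 0.5705 m × 58 = 9.5958×10⁻⁴ m = 0.95958 mm
difference = 0.95958 − 0.14890 = 0.81068 mm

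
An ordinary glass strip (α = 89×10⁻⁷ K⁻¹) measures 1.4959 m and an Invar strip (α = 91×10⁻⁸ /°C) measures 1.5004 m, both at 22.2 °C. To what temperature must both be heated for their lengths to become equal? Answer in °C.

L₁(1 + α₁ΔT) = L₂(1 + α₂ΔT) ⇒ ΔT = (L₂ − L₁)/(α₁L₁ − α₂L₂)
L₂ − L₁ = 1.5004 − 1.4959 = 4.50×10⁻³ m
α₁L₁ − α₂L₂ = 89×10⁻⁷×1.4959 − 91×10⁻⁸×1.5004 = 1.1948146×10⁻⁵ m/K
ΔT = 4.50×10⁻³ / 1.1948146×10⁻⁵ = 376.627 K
T = 22.2 + 376.627 = 398.827 °C

T = 398.8 °C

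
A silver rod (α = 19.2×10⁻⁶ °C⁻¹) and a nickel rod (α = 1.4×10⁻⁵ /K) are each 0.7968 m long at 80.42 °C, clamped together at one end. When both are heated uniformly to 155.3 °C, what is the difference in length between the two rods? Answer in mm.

ΔT = 74.88 K
silver: ΔL = 19.2×10⁻⁶ × 0.7968 m × 74.88 = 1.1456×10⁻³ m = 1.1456 mm
nickel: ΔL = 1.4×10⁻⁵ × 0.7968 m × 74.88 = 8.3530×10⁻⁴ m = 0.83530 mm
difference = 1.1456 − 0.83530 = 0.3103 mm

0.310 mm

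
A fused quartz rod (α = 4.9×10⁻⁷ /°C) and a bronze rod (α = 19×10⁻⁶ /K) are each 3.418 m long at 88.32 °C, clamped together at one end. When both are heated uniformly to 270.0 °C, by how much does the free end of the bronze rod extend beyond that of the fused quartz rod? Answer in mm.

11.5 mm

ΔT = 181.68 K
fused quartz: ΔL = 4.9×10⁻⁷ × 3.418 m × 181.68 = 3.0428×10⁻⁴ m = 0.30428 mm
bronze: ΔL = 19×10⁻⁶ × 3.418 m × 181.68 = 1.1799×10⁻² m = 11.799 mm
difference = 11.799 − 0.30428 = 11.49472 mm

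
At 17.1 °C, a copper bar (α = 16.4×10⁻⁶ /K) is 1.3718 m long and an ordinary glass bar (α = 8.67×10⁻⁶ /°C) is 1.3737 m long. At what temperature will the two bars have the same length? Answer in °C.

T = 196.6 °C

Equal length when α₁L₁ΔT − α₂L₂ΔT = L₂ − L₁ = 1.90×10⁻³ m
α₁L₁ = 2.249752×10⁻⁵, α₂L₂ = 1.1909979×10⁻⁵ → Δ(αL) = 1.0587541×10⁻⁵ m/K
ΔT = 1.90×10⁻³ / 1.0587541×10⁻⁵ = 179.456 K, so T = 17.1 + 179.456 = 196.556 °C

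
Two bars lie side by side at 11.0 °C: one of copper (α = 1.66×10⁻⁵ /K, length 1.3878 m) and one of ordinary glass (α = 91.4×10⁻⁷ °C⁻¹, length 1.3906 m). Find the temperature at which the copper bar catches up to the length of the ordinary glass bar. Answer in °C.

T = 282.1 °C

Equal length when α₁L₁ΔT − α₂L₂ΔT = L₂ − L₁ = 2.80×10⁻³ m
α₁L₁ = 2.303748×10⁻⁵, α₂L₂ = 1.2710084×10⁻⁵ → Δ(αL) = 1.0327396×10⁻⁵ m/K
ΔT = 2.80×10⁻³ / 1.0327396×10⁻⁵ = 271.124 K, so T = 11.0 + 271.124 = 282.124 °C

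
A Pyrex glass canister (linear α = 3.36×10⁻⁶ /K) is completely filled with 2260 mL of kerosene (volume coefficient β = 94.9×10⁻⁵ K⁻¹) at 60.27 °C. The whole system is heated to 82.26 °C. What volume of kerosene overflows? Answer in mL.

The canister also expands: β_container ≈ 3α = 1.008×10⁻⁵ /K
Net overflow = V₀(β_liq − 3α_cont)ΔT
β − 3α = 9.49×10⁻⁴ − 1.008×10⁻⁵ = 9.3892×10⁻⁴ /K; ΔT = 21.99 K
ΔV = 2260 × 9.3892×10⁻⁴ × 21.99 = 46.7 mL

46.7 mL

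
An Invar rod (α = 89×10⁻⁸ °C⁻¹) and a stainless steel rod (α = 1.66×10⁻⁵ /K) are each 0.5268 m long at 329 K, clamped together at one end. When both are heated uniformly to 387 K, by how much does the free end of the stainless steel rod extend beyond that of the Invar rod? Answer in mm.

0.480 mm

ΔT = 58 K
Invar: ΔL = 89×10⁻⁸ × 0.5268 m × 58 = 2.7193×10⁻⁵ m = 0.027193 mm
stainless steel: ΔL = 1.66×10⁻⁵ × 0.5268 m × 58 = 5.0720×10⁻⁴ m = 0.50720 mm
difference = 0.50720 − 0.027193 = 0.480007 mm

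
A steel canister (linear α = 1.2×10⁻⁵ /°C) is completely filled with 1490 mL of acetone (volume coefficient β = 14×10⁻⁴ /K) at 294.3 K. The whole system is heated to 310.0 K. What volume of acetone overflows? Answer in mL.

31.9 mL

The canister also expands: β_container ≈ 3α = 3.6×10⁻⁵ /K
Net overflow = V₀(β_liq − 3α_cont)ΔT
β − 3α = 1.40×10⁻³ − 3.6×10⁻⁵ = 1.364×10⁻³ /K; ΔT = 15.7 K
ΔV = 1490 × 1.364×10⁻³ × 15.7 = 31.9 mL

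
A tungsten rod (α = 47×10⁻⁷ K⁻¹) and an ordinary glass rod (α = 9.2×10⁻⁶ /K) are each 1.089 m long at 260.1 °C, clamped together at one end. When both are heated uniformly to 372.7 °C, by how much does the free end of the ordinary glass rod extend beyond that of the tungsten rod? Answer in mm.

0.552 mm

ΔT = 112.6 K
tungsten: ΔL = 47×10⁻⁷ × 1.089 m × 112.6 = 5.7632×10⁻⁴ m = 0.57632 mm
ordinary glass: ΔL = 9.2×10⁻⁶ × 1.089 m × 112.6 = 1.1281×10⁻³ m = 1.1281 mm
difference = 1.1281 − 0.57632 = 0.55178 mm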